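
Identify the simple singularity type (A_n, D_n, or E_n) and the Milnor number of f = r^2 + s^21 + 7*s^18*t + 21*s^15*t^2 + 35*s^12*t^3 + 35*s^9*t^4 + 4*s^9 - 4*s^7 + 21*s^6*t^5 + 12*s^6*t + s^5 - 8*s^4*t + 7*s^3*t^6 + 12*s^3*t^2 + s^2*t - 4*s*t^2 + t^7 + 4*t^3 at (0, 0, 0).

Type D_8, Milnor number mu = 8.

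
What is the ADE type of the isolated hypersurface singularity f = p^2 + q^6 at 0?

A_5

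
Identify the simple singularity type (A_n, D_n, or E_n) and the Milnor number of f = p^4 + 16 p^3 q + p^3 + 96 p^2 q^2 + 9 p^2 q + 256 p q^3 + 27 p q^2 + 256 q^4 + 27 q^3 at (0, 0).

The Hessian of f at 0 has rank 0. Corank 2; j^3 = (p + 3*q)^3 is a perfect cube, so E-series; the 4-jet and mu = 6 give E_6.

Type E_6, Milnor number mu = 6.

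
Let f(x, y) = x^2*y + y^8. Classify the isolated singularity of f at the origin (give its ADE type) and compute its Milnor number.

The Hessian of f at 0 is [[0, 0], [0, 0]] with rank 0, so corank 2. A Groebner basis of the Jacobian ideal J(f) in C{x,y} is {x^2/8 + y^7, x^3, x*y}; counting standard monomials gives mu = 9. Corank 2; j^3 = x^2*y has shape L^2 M (L != M), so D-series; mu = 9 gives D_9.

Type D9, Milnor number mu = 9.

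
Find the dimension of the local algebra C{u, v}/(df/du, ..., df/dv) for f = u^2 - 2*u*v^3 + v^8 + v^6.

The Hessian of f at 0 has rank 1. Corank 1: A-series; mu = 7 gives A_7.

7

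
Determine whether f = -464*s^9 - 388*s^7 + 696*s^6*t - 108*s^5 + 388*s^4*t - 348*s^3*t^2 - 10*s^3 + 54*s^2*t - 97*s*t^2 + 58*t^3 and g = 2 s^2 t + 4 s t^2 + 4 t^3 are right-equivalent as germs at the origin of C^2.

The Hessian of f at 0 has rank 0. Corank 2; j^3 = -(s - 2*t)*(10*s^2 - 34*s*t + 29*t^2) splits into three distinct lines over C (the quadratic factor has nonzero discriminant), so D_4. The Hessian of g at 0 has rank 0. Corank 2; j^3 = 2*t*(s^2 + 2*s*t + 2*t^2) splits into three distinct lines over C (the quadratic factor has nonzero discriminant), so D_4. Both have type D_4, hence right-equivalent.

Yes.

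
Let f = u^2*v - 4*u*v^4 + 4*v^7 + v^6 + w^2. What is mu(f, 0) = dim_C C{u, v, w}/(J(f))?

The Hessian of f at 0 has rank 1. Corank 2; j^3 = u^2*v has shape L^2 M (L != M), so D-series; mu = 7 gives D_7.

7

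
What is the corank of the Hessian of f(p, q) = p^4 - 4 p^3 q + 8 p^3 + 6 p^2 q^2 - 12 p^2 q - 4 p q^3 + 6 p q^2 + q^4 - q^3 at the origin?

2

Hessian at 0 has rank 0.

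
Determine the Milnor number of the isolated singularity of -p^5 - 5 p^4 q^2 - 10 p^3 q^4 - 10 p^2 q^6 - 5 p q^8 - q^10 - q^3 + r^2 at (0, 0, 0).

8

The Hessian of f at 0 is [[0, 0, 0], [0, 0, 0], [0, 0, 2]] with rank 1, so corank 2. A Groebner basis of the Jacobian ideal J(f) in C{p,q,r} is {p^4, q^2, r}; counting standard monomials gives mu = 8. Corank 2; j^3 = -q^3 is a perfect cube, so E-series; the 5-jet and mu = 8 give E_8.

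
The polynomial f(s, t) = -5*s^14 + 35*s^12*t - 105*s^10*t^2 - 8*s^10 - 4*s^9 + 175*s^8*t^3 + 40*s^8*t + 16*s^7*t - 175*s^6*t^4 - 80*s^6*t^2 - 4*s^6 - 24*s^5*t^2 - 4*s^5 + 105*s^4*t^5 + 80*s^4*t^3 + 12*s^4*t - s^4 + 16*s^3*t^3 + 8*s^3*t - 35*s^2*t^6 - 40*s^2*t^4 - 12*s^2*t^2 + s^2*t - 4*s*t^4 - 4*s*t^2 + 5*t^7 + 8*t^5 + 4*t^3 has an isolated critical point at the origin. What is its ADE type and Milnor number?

The Hessian of f at 0 has rank 0. Corank 2; j^3 = t*(s - 2*t)^2 has shape L^2 M (L != M), so D-series; mu = 8 gives D_8.

Type D8, Milnor number mu = 8.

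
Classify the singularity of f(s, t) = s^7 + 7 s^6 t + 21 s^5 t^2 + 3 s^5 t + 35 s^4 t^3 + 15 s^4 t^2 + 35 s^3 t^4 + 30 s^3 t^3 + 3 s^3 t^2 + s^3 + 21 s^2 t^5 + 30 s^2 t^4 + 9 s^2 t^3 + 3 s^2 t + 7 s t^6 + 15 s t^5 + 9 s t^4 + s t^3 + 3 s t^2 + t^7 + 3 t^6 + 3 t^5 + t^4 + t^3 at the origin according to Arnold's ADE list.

E_{7}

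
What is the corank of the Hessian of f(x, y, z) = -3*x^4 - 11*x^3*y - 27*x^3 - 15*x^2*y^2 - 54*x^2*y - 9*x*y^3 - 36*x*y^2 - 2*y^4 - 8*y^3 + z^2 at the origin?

Hessian at 0 has rank 1.

2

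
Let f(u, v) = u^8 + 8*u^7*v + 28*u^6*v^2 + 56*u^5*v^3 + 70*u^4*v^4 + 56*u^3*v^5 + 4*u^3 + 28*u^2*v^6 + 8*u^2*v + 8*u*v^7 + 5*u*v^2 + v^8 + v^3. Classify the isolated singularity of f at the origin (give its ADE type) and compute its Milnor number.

The Hessian of f at 0 has rank 0. Corank 2; j^3 = (u + v)*(2*u + v)^2 has shape L^2 M (L != M), so D-series; mu = 9 gives D_9.

Type D9, Milnor number mu = 9.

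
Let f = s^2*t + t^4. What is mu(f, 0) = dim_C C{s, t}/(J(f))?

5

The Hessian of f at 0 is [[0, 0], [0, 0]] with rank 0, so corank 2. A Groebner basis of the Jacobian ideal J(f) in C{s,t} is {s^3, s^2/4 + t^3, s*t}; counting standard monomials gives mu = 5. Corank 2; j^3 = s^2*t has shape L^2 M (L != M), so D-series; mu = 5 gives D_5.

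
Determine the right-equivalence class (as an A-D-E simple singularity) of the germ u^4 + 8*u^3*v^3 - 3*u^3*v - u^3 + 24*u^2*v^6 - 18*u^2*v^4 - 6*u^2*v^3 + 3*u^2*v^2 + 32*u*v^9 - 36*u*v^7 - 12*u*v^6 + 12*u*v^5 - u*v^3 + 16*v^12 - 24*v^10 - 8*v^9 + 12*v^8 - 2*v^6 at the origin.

E7

The Hessian of f at 0 is [[0, 0], [0, 0]] with rank 0, so corank 2. A Groebner basis of the Jacobian ideal J(f) in C{u,v} is {3*u^2 + v^4 + v^3, u^3, u^2*v - u^2 - v^3/3, -2*u^2 + u*v^2 - 2*v^3/3}; counting standard monomials gives mu = 7. Corank 2; j^3 = -u^3 is a perfect cube, so E-series; the 4-jet and mu = 7 give E_7.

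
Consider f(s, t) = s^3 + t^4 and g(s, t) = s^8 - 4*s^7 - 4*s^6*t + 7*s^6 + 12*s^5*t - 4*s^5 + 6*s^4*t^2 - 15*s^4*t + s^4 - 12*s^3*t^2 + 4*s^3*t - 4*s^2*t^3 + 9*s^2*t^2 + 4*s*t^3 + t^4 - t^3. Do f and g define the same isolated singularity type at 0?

The Hessian of f at 0 has rank 0. Corank 2; j^3 = s^3 is a perfect cube, so E-series; the 4-jet and mu = 6 give E_6. The Hessian of g at 0 has rank 0. Corank 2; j^3 = -t^3 is a perfect cube, so E-series; the 4-jet and mu = 6 give E_6. Both have type E_6, hence right-equivalent.

Yes.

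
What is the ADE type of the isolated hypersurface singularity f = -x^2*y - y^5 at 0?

D_6

The Hessian of f at 0 is [[0, 0], [0, 0]] with rank 0, so corank 2. A Groebner basis of the Jacobian ideal J(f) in C{x,y} is {x^2/5 + y^4, x^3, x*y}; counting standard monomials gives mu = 6. Corank 2; j^3 = -x^2*y has shape L^2 M (L != M), so D-series; mu = 6 gives D_6.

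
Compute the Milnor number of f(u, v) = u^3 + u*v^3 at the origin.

7

The Hessian of f at 0 is [[0, 0], [0, 0]] with rank 0, so corank 2. A Groebner basis of the Jacobian ideal J(f) in C{u,v} is {u^3, u*v^2, 3*u^2 + v^3}; counting standard monomials gives mu = 7. Corank 2; j^3 = u^3 is a perfect cube, so E-series; the 4-jet and mu = 7 give E_7.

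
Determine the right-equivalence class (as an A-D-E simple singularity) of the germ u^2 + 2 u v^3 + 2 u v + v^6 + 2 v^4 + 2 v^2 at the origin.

A_1

The Hessian of f at 0 has rank 2. Corank 0: nondegenerate Morse point, so A_1.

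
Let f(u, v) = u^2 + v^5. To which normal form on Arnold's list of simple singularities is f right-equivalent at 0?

A_4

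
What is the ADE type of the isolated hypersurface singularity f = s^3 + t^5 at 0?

E8

The Hessian of f at 0 has rank 0. Corank 2; j^3 = s^3 is a perfect cube, so E-series; the 5-jet and mu = 8 give E_8.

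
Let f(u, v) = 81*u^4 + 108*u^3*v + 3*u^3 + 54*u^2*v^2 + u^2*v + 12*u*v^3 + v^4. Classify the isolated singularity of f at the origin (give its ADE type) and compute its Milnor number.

Type D_{5}, Milnor number mu = 5.

The Hessian of f at 0 has rank 0. Corank 2; j^3 = u^2*(3*u + v) has shape L^2 M (L != M), so D-series; mu = 5 gives D_5.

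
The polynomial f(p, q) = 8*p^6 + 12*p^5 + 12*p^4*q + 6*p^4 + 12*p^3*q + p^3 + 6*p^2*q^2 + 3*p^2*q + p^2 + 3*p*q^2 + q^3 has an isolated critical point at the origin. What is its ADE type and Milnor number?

Type A_{2}, Milnor number mu = 2.

The Hessian of f at 0 is [[2, 0], [0, 0]] with rank 1, so corank 1. A Groebner basis of the Jacobian ideal J(f) in C{p,q} is {q^2, p}; counting standard monomials gives mu = 2. Corank 1: A-series; mu = 2 gives A_2.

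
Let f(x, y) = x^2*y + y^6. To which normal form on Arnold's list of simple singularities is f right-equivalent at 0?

D_7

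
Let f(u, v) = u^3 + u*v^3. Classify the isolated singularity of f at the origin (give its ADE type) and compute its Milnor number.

Type E_{7}, Milnor number mu = 7.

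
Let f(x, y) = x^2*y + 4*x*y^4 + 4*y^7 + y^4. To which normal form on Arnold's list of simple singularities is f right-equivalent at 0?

The Hessian of f at 0 has rank 0. Corank 2; j^3 = x^2*y has shape L^2 M (L != M), so D-series; mu = 5 gives D_5.

D5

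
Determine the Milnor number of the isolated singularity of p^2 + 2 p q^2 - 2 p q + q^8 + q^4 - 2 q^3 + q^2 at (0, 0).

7

The Hessian of f at 0 is [[2, -2], [-2, 2]] with rank 1, so corank 1. A Groebner basis of the Jacobian ideal J(f) in C{p,q} is {p^4 + 6*p^3 - 14*p^2*q - 11*p^2 + 14*p*q + 3*p - 3*q, p^3*q + 3*p^3 - 6*p^2*q - 4*p^2 + 5*p*q + p - q, p + q^2 - q}; counting standard monomials gives mu = 7. Corank 1: A-series; mu = 7 gives A_7.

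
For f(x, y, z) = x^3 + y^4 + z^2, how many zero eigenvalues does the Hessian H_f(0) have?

Hessian at 0 has rank 1.

2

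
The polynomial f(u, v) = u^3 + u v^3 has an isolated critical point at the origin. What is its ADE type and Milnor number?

The Hessian of f at 0 has rank 0. Corank 2; j^3 = u^3 is a perfect cube, so E-series; the 4-jet and mu = 7 give E_7.

Type E_{7}, Milnor number mu = 7.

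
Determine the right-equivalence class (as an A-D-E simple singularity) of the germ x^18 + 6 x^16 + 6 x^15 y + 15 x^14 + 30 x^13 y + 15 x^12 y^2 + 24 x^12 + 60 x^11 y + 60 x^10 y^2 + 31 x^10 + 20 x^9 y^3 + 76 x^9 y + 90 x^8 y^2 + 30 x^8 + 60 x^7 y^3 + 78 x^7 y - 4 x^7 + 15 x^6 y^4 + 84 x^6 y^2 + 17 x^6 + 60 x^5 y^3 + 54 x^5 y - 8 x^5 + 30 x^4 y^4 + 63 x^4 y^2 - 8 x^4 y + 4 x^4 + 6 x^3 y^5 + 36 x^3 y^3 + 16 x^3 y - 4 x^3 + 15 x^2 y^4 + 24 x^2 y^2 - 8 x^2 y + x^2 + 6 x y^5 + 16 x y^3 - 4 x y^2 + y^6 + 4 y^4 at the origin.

A_{5}

The Hessian of f at 0 is [[2, 0], [0, 0]] with rank 1, so corank 1. A Groebner basis of the Jacobian ideal J(f) in C{x,y} is {x*y^2 + x*y - x/4 + y^2/2, -5*x*y/2 + x/2 + y^3 - y^2, x^2 + 2*x*y - x/2 + y^2}; counting standard monomials gives mu = 5. Corank 1: A-series; mu = 5 gives A_5.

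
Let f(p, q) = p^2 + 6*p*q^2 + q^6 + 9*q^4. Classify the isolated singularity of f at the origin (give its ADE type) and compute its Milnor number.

The Hessian of f at 0 has rank 1. Corank 1: A-series; mu = 5 gives A_5.

Type A_{5}, Milnor number mu = 5.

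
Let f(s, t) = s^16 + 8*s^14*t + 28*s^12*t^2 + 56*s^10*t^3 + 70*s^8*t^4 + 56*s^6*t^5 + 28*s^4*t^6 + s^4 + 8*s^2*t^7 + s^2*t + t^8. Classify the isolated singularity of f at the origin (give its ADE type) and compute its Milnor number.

Type D_9, Milnor number mu = 9.

The Hessian of f at 0 has rank 0. Corank 2; j^3 = s^2*t has shape L^2 M (L != M), so D-series; mu = 9 gives D_9.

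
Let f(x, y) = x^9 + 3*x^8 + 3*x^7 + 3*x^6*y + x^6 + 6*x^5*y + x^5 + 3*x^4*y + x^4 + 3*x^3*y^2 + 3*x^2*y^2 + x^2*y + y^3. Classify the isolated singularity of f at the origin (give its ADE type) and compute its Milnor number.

Type D4, Milnor number mu = 4.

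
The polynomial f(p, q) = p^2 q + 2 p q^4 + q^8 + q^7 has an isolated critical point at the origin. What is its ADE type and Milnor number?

Type D_9, Milnor number mu = 9.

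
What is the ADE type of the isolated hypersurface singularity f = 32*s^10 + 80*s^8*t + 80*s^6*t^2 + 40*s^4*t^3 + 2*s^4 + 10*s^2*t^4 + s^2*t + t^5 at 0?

The Hessian of f at 0 has rank 0. Corank 2; j^3 = s^2*t has shape L^2 M (L != M), so D-series; mu = 6 gives D_6.

D6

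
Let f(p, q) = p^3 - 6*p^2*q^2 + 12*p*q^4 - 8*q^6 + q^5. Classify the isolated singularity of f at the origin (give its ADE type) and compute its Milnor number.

Type E_8, Milnor number mu = 8.

The Hessian of f at 0 is [[0, 0], [0, 0]] with rank 0, so corank 2. A Groebner basis of the Jacobian ideal J(f) in C{p,q} is {q^4, p^3, -p^2/4 + p*q^2}; counting standard monomials gives mu = 8. Corank 2; j^3 = p^3 is a perfect cube, so E-series; the 5-jet and mu = 8 give E_8.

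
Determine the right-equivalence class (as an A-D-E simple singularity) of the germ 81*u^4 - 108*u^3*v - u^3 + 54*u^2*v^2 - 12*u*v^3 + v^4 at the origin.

The Hessian of f at 0 is [[0, 0], [0, 0]] with rank 0, so corank 2. A Groebner basis of the Jacobian ideal J(f) in C{u,v} is {v^4, u*v^2 - v^3/9, u^2}; counting standard monomials gives mu = 6. Corank 2; j^3 = -u^3 is a perfect cube, so E-series; the 4-jet and mu = 6 give E_6.

E_{6}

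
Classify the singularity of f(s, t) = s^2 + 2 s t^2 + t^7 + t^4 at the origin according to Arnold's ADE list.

A6

The Hessian of f at 0 is [[2, 0], [0, 0]] with rank 1, so corank 1. A Groebner basis of the Jacobian ideal J(f) in C{s,t} is {s^3, s + t^2}; counting standard monomials gives mu = 6. Corank 1: A-series; mu = 6 gives A_6.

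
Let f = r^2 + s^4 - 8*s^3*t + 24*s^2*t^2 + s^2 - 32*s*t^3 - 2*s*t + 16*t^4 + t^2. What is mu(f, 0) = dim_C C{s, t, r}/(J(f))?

The Hessian of f at 0 is [[2, -2, 0], [-2, 2, 0], [0, 0, 2]] with rank 2, so corank 1. A Groebner basis of the Jacobian ideal J(f) in C{s,t,r} is {t^3, s - t, r}; counting standard monomials gives mu = 3. Corank 1: A-series; mu = 3 gives A_3.

3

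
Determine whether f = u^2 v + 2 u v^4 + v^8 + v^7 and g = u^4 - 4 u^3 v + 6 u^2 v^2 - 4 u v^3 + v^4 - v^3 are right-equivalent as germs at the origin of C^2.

The Hessian of f at 0 has rank 0. Corank 2; j^3 = u^2*v has shape L^2 M (L != M), so D-series; mu = 9 gives D_9. The Hessian of g at 0 has rank 0. Corank 2; j^3 = -v^3 is a perfect cube, so E-series; the 4-jet and mu = 6 give E_6. f is D_9 but g is E_6, hence not right-equivalent.

No.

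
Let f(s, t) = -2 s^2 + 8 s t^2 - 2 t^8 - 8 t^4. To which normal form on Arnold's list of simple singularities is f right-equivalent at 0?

A7

The Hessian of f at 0 has rank 1. Corank 1: A-series; mu = 7 gives A_7.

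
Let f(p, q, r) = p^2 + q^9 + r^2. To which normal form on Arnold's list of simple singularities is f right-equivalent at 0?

A_8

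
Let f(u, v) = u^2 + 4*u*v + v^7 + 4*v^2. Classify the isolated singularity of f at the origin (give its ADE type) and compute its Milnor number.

The Hessian of f at 0 has rank 1. Corank 1: A-series; mu = 6 gives A_6.

Type A_{6}, Milnor number mu = 6.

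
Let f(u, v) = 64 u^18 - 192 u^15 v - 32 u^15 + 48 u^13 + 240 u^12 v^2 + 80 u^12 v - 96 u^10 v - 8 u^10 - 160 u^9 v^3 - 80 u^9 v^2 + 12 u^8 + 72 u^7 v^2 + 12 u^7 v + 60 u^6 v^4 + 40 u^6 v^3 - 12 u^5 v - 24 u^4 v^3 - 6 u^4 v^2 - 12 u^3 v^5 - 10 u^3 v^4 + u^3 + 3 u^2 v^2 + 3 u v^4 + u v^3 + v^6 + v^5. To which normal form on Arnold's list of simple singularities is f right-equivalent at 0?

E_{7}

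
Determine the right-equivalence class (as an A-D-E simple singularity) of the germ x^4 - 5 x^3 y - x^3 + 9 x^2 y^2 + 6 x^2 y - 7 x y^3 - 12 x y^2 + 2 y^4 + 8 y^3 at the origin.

E7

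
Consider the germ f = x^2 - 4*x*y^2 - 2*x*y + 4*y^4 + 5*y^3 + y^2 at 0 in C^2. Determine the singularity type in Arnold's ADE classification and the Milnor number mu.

Type A_{2}, Milnor number mu = 2.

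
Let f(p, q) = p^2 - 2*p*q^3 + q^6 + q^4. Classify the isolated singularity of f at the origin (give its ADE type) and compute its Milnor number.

Type A_{3}, Milnor number mu = 3.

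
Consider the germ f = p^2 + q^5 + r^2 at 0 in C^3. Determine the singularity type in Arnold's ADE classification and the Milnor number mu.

The Hessian of f at 0 is [[2, 0, 0], [0, 0, 0], [0, 0, 2]] with rank 2, so corank 1. A Groebner basis of the Jacobian ideal J(f) in C{p,q,r} is {q^4, p, r}; counting standard monomials gives mu = 4. Corank 1: A-series; mu = 4 gives A_4.

Type A_{4}, Milnor number mu = 4.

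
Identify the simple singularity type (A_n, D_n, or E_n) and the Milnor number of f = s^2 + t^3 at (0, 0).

Type A_2, Milnor number mu = 2.

The Hessian of f at 0 has rank 1. Corank 1: A-series; mu = 2 gives A_2.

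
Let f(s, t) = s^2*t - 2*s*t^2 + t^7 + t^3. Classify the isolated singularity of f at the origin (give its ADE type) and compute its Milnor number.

The Hessian of f at 0 is [[0, 0], [0, 0]] with rank 0, so corank 2. A Groebner basis of the Jacobian ideal J(f) in C{s,t} is {s^2/7 + t^6 - t^2/7, s^3 - t^3, s*t - t^2}; counting standard monomials gives mu = 8. Corank 2; j^3 = t*(s - t)^2 has shape L^2 M (L != M), so D-series; mu = 8 gives D_8.

Type D_{8}, Milnor number mu = 8.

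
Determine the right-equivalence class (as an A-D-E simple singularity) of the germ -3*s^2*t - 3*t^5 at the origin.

D6

The Hessian of f at 0 is [[0, 0], [0, 0]] with rank 0, so corank 2. A Groebner basis of the Jacobian ideal J(f) in C{s,t} is {s^2/5 + t^4, s^3, s*t}; counting standard monomials gives mu = 6. Corank 2; j^3 = -3*s^2*t has shape L^2 M (L != M), so D-series; mu = 6 gives D_6.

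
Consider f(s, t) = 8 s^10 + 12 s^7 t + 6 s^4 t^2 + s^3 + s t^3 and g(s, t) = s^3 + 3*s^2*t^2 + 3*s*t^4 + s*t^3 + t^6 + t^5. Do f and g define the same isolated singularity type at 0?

Yes.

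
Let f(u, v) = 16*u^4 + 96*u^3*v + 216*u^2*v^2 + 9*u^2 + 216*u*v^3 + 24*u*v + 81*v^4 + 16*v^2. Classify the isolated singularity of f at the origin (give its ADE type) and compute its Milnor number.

Type A_{3}, Milnor number mu = 3.

The Hessian of f at 0 has rank 1. Corank 1: A-series; mu = 3 gives A_3.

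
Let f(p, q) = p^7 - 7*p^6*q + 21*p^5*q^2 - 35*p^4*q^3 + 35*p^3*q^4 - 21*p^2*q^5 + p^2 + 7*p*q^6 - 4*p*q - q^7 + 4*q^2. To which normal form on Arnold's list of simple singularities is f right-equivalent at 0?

A_6

The Hessian of f at 0 is [[2, -4], [-4, 8]] with rank 1, so corank 1. A Groebner basis of the Jacobian ideal J(f) in C{p,q} is {q^6, p - 2*q}; counting standard monomials gives mu = 6. Corank 1: A-series; mu = 6 gives A_6.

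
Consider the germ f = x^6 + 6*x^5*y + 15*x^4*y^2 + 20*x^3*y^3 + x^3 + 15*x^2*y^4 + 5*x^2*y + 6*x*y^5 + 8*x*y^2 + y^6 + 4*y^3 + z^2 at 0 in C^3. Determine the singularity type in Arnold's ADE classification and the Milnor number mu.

Type D7, Milnor number mu = 7.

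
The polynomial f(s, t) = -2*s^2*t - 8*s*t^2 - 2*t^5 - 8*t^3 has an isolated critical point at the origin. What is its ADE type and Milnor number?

The Hessian of f at 0 has rank 0. Corank 2; j^3 = -2*t*(s + 2*t)^2 has shape L^2 M (L != M), so D-series; mu = 6 gives D_6.

Type D_{6}, Milnor number mu = 6.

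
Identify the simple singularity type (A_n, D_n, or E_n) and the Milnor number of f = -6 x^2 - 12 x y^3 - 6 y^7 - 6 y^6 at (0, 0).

Type A_6, Milnor number mu = 6.

The Hessian of f at 0 has rank 1. Corank 1: A-series; mu = 6 gives A_6.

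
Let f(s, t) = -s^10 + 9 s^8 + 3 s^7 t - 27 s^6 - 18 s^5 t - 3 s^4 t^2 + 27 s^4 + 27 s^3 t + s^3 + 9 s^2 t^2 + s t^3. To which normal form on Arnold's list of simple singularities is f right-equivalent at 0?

E_{7}

The Hessian of f at 0 is [[0, 0], [0, 0]] with rank 0, so corank 2. A Groebner basis of the Jacobian ideal J(f) in C{s,t} is {s^2/3 + t^4 + t^3/9, s^3, s^2*t - s^2/9 - t^3/27, 2*s^2/3 + s*t^2 + 2*t^3/9}; counting standard monomials gives mu = 7. Corank 2; j^3 = s^3 is a perfect cube, so E-series; the 4-jet and mu = 7 give E_7.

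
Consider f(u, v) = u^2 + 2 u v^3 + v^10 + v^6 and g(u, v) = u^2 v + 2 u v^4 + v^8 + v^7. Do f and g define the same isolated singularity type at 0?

No.

The Hessian of f at 0 has rank 1. Corank 1: A-series; mu = 9 gives A_9. The Hessian of g at 0 has rank 0. Corank 2; j^3 = u^2*v has shape L^2 M (L != M), so D-series; mu = 9 gives D_9. f is A_9 but g is D_9, hence not right-equivalent.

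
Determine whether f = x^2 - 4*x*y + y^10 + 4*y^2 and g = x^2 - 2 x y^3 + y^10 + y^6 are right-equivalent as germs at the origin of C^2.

Yes.

The Hessian of f at 0 has rank 1. Corank 1: A-series; mu = 9 gives A_9. The Hessian of g at 0 has rank 1. Corank 1: A-series; mu = 9 gives A_9. Both have type A_9, hence right-equivalent.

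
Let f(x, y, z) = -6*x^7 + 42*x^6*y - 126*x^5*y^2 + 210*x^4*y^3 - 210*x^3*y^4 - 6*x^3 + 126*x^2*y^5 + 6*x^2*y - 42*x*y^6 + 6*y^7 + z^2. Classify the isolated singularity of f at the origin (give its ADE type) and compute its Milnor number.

The Hessian of f at 0 has rank 1. Corank 2; j^3 = -6*x^2*(x - y) has shape L^2 M (L != M), so D-series; mu = 8 gives D_8.

Type D8, Milnor number mu = 8.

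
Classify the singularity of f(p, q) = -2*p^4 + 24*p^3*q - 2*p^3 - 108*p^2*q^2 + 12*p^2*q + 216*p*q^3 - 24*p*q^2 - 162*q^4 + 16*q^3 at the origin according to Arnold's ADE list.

E6

The Hessian of f at 0 has rank 0. Corank 2; j^3 = -2*(p - 2*q)^3 is a perfect cube, so E-series; the 4-jet and mu = 6 give E_6.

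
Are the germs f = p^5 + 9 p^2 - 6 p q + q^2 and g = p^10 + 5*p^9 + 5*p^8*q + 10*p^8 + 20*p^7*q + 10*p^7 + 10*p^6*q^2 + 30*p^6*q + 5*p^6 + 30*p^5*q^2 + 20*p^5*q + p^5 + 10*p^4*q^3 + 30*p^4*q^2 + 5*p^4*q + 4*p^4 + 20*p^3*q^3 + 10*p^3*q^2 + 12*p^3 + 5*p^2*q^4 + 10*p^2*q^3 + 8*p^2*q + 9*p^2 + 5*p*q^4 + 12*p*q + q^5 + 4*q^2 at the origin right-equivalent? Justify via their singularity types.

Yes.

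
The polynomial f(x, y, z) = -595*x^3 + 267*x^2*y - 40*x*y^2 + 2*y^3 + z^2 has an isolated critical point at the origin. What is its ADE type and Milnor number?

Type D_4, Milnor number mu = 4.

The Hessian of f at 0 has rank 1. Corank 2; j^3 = -(7*x - y)*(85*x^2 - 26*x*y + 2*y^2) splits into three distinct lines over C (the quadratic factor has nonzero discriminant), so D_4.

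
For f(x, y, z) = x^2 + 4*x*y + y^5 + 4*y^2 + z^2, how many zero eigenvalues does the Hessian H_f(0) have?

1

The Hessian at 0 is [[2, 4, 0], [4, 8, 0], [0, 0, 2]] of rank 2; hence corank 1.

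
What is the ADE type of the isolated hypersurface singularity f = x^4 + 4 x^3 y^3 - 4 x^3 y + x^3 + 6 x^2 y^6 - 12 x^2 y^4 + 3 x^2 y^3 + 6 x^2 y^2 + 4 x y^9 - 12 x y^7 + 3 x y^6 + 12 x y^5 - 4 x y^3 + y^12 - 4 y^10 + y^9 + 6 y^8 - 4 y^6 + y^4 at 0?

The Hessian of f at 0 is [[0, 0], [0, 0]] with rank 0, so corank 2. A Groebner basis of the Jacobian ideal J(f) in C{x,y} is {y^4, x*y^2 - y^3/3, x^2}; counting standard monomials gives mu = 6. Corank 2; j^3 = x^3 is a perfect cube, so E-series; the 4-jet and mu = 6 give E_6.

E_{6}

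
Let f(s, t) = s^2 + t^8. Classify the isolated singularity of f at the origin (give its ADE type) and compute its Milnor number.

Type A_7, Milnor number mu = 7.

The Hessian of f at 0 is [[2, 0], [0, 0]] with rank 1, so corank 1. A Groebner basis of the Jacobian ideal J(f) in C{s,t} is {t^7, s}; counting standard monomials gives mu = 7. Corank 1: A-series; mu = 7 gives A_7.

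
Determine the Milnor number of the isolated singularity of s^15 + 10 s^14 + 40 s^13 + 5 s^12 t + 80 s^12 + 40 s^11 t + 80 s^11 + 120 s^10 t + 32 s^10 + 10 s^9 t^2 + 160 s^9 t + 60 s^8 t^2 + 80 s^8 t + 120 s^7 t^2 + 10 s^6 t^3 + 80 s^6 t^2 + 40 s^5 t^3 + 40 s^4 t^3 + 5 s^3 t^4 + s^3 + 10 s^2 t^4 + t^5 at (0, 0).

8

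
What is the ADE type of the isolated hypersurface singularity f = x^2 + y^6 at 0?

A5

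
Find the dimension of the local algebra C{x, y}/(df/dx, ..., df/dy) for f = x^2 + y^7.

6

The Hessian of f at 0 has rank 1. Corank 1: A-series; mu = 6 gives A_6.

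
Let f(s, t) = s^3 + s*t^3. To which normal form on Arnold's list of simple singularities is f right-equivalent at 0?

The Hessian of f at 0 is [[0, 0], [0, 0]] with rank 0, so corank 2. A Groebner basis of the Jacobian ideal J(f) in C{s,t} is {s^3, s*t^2, 3*s^2 + t^3}; counting standard monomials gives mu = 7. Corank 2; j^3 = s^3 is a perfect cube, so E-series; the 4-jet and mu = 7 give E_7.

E_7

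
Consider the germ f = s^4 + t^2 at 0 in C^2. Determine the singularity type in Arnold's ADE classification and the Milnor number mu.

The Hessian of f at 0 has rank 1. Corank 1: A-series; mu = 3 gives A_3.

Type A_{3}, Milnor number mu = 3.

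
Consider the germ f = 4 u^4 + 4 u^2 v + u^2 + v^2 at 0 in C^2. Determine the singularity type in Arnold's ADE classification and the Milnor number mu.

The Hessian of f at 0 has rank 2. Corank 0: nondegenerate Morse point, so A_1.

Type A1, Milnor number mu = 1.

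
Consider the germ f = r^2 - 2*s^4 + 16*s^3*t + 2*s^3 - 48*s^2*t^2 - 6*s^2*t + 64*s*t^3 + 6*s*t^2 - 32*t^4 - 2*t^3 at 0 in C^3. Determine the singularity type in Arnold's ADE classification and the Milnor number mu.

The Hessian of f at 0 has rank 1. Corank 2; j^3 = 2*(s - t)^3 is a perfect cube, so E-series; the 4-jet and mu = 6 give E_6.

Type E6, Milnor number mu = 6.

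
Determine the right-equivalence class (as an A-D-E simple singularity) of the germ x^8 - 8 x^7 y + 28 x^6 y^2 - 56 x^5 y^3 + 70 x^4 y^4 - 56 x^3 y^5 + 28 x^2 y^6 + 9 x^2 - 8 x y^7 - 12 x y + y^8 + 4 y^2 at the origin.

A_7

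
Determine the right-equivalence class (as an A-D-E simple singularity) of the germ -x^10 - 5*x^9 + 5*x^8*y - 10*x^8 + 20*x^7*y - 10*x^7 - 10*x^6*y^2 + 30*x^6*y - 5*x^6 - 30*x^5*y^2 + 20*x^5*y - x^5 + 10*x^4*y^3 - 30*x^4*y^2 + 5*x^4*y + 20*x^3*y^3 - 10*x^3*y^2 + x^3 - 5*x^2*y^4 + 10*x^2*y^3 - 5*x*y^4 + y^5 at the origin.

The Hessian of f at 0 has rank 0. Corank 2; j^3 = x^3 is a perfect cube, so E-series; the 5-jet and mu = 8 give E_8.

E8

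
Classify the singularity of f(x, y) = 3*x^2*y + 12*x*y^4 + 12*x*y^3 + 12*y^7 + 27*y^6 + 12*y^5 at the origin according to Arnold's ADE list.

The Hessian of f at 0 is [[0, 0], [0, 0]] with rank 0, so corank 2. A Groebner basis of the Jacobian ideal J(f) in C{x,y} is {x*y/2 + y^4 + y^3, x^3, x^2*y - 2*x^2 - 4*x*y - 8*y^3, x^2 + x*y^2 + x*y + 2*y^3}; counting standard monomials gives mu = 7. Corank 2; j^3 = 3*x^2*y has shape L^2 M (L != M), so D-series; mu = 7 gives D_7.

D_7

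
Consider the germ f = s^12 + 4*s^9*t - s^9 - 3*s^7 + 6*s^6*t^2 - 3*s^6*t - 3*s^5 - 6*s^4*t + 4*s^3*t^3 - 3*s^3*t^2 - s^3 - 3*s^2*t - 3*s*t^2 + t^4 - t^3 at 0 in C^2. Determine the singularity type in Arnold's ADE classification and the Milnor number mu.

Type E_6, Milnor number mu = 6.

The Hessian of f at 0 has rank 0. Corank 2; j^3 = -(s + t)^3 is a perfect cube, so E-series; the 4-jet and mu = 6 give E_6.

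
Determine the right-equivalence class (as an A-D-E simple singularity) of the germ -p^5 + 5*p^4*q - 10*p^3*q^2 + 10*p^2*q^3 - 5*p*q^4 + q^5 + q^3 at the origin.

The Hessian of f at 0 has rank 0. Corank 2; j^3 = q^3 is a perfect cube, so E-series; the 5-jet and mu = 8 give E_8.

E_8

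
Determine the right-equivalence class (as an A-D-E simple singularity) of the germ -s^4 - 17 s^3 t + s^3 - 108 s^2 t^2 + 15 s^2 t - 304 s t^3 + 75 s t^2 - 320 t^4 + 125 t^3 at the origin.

E_{7}

The Hessian of f at 0 has rank 0. Corank 2; j^3 = (s + 5*t)^3 is a perfect cube, so E-series; the 4-jet and mu = 7 give E_7.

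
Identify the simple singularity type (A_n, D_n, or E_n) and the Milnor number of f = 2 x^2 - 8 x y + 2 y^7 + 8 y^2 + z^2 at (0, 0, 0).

Type A6, Milnor number mu = 6.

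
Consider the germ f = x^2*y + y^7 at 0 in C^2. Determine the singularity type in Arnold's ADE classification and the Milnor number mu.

Type D_{8}, Milnor number mu = 8.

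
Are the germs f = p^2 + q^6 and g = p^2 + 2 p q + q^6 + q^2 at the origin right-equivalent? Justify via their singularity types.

The Hessian of f at 0 has rank 1. Corank 1: A-series; mu = 5 gives A_5. The Hessian of g at 0 has rank 1. Corank 1: A-series; mu = 5 gives A_5. Both have type A_5, hence right-equivalent.

Yes.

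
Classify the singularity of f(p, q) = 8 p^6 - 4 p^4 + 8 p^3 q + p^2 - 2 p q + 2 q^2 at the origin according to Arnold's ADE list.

A1

The Hessian of f at 0 is [[2, -2], [-2, 4]] with rank 2, so corank 0. A Groebner basis of the Jacobian ideal J(f) in C{p,q} is {p, q}; counting standard monomials gives mu = 1. Corank 0: nondegenerate Morse point, so A_1.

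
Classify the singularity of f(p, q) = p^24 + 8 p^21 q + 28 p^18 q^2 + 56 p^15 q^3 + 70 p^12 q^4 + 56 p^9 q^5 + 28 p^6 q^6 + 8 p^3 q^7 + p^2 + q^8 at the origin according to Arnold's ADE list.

The Hessian of f at 0 has rank 1. Corank 1: A-series; mu = 7 gives A_7.

A_{7}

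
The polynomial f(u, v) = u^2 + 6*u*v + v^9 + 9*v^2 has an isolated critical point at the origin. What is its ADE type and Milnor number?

Type A_{8}, Milnor number mu = 8.

The Hessian of f at 0 has rank 1. Corank 1: A-series; mu = 8 gives A_8.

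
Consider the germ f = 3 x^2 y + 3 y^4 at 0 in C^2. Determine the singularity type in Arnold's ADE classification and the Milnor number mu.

Type D_5, Milnor number mu = 5.

The Hessian of f at 0 has rank 0. Corank 2; j^3 = 3*x^2*y has shape L^2 M (L != M), so D-series; mu = 5 gives D_5.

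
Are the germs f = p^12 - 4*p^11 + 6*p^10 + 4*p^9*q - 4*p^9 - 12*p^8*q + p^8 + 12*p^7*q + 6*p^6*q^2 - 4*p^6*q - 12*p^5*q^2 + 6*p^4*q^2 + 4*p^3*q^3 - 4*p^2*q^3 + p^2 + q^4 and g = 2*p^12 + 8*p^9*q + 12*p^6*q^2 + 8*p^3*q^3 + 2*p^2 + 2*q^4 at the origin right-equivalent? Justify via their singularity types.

The Hessian of f at 0 has rank 1. Corank 1: A-series; mu = 3 gives A_3. The Hessian of g at 0 has rank 1. Corank 1: A-series; mu = 3 gives A_3. Both have type A_3, hence right-equivalent.

Yes.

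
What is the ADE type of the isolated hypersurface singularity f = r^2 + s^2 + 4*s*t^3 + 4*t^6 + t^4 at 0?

A3

The Hessian of f at 0 is [[2, 0, 0], [0, 0, 0], [0, 0, 2]] with rank 2, so corank 1. A Groebner basis of the Jacobian ideal J(f) in C{s,t,r} is {t^3, s, r}; counting standard monomials gives mu = 3. Corank 1: A-series; mu = 3 gives A_3.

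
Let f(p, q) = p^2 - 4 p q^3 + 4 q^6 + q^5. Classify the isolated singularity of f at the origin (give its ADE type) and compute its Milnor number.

Type A4, Milnor number mu = 4.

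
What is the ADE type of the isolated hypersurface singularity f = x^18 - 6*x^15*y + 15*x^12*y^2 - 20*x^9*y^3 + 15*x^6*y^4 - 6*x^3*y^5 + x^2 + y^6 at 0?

A_{5}

The Hessian of f at 0 has rank 1. Corank 1: A-series; mu = 5 gives A_5.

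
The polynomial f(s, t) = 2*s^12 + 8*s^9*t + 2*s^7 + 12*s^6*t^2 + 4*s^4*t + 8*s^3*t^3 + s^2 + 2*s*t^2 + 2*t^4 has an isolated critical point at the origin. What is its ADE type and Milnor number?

Type A3, Milnor number mu = 3.

The Hessian of f at 0 has rank 1. Corank 1: A-series; mu = 3 gives A_3.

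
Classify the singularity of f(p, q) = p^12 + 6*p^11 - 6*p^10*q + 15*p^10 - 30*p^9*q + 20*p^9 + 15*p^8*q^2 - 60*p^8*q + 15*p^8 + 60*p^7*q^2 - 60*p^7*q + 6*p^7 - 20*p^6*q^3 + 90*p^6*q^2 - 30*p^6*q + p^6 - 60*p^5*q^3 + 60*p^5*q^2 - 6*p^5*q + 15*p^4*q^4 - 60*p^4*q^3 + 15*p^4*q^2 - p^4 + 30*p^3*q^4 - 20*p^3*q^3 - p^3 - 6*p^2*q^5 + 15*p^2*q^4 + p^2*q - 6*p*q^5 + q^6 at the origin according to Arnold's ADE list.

The Hessian of f at 0 has rank 0. Corank 2; j^3 = -p^2*(p - q) has shape L^2 M (L != M), so D-series; mu = 7 gives D_7.

D7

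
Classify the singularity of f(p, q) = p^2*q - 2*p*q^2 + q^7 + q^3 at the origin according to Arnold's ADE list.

D_{8}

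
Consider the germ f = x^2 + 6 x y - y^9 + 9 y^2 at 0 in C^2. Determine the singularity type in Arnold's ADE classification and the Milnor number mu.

Type A_8, Milnor number mu = 8.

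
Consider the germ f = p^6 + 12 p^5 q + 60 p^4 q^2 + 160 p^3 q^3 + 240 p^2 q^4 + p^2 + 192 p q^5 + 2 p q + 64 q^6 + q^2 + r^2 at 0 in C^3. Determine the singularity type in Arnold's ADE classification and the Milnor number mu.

The Hessian of f at 0 is [[2, 2, 0], [2, 2, 0], [0, 0, 2]] with rank 2, so corank 1. A Groebner basis of the Jacobian ideal J(f) in C{p,q,r} is {q^5, p + q, r}; counting standard monomials gives mu = 5. Corank 1: A-series; mu = 5 gives A_5.

Type A_5, Milnor number mu = 5.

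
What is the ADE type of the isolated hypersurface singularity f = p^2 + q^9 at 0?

A8

The Hessian of f at 0 is [[2, 0], [0, 0]] with rank 1, so corank 1. A Groebner basis of the Jacobian ideal J(f) in C{p,q} is {q^8, p}; counting standard monomials gives mu = 8. Corank 1: A-series; mu = 8 gives A_8.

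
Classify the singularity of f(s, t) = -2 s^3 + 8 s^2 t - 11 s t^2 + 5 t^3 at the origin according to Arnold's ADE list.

D4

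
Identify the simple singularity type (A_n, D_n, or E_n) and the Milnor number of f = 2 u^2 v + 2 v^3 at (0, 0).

The Hessian of f at 0 is [[0, 0], [0, 0]] with rank 0, so corank 2. A Groebner basis of the Jacobian ideal J(f) in C{u,v} is {v^3, u^2 + 3*v^2, u*v}; counting standard monomials gives mu = 4. Corank 2; j^3 = 2*v*(u^2 + v^2) splits into three distinct lines over C (the quadratic factor has nonzero discriminant), so D_4.

Type D_4, Milnor number mu = 4.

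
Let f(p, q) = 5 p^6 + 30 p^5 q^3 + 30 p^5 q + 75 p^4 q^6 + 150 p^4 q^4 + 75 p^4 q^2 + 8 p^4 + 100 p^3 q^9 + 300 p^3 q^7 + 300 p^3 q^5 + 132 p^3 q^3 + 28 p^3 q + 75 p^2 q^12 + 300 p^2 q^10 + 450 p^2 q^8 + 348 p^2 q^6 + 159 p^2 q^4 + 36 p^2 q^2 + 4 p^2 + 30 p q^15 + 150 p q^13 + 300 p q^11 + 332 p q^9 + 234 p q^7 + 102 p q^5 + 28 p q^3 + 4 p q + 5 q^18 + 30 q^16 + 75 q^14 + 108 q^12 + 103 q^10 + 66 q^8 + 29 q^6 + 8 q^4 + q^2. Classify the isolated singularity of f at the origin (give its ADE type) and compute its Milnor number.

Type A5, Milnor number mu = 5.

The Hessian of f at 0 is [[8, 4], [4, 2]] with rank 1, so corank 1. A Groebner basis of the Jacobian ideal J(f) in C{p,q} is {p*q^2 - 4*p/9 - 2*q/9, 8*p/9 + q^3 + 4*q/9, p^2 + p*q + q^2/4}; counting standard monomials gives mu = 5. Corank 1: A-series; mu = 5 gives A_5.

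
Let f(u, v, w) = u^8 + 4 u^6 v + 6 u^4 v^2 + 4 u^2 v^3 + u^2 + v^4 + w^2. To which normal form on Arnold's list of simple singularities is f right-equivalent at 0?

A_{3}

The Hessian of f at 0 has rank 2. Corank 1: A-series; mu = 3 gives A_3.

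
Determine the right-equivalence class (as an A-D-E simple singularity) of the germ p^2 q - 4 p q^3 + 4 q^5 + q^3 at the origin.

The Hessian of f at 0 has rank 0. Corank 2; j^3 = q*(p^2 + q^2) splits into three distinct lines over C (the quadratic factor has nonzero discriminant), so D_4.

D_4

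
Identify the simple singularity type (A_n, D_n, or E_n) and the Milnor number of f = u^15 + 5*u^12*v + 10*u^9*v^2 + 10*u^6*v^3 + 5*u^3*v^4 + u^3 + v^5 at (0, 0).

Type E_8, Milnor number mu = 8.

The Hessian of f at 0 has rank 0. Corank 2; j^3 = u^3 is a perfect cube, so E-series; the 5-jet and mu = 8 give E_8.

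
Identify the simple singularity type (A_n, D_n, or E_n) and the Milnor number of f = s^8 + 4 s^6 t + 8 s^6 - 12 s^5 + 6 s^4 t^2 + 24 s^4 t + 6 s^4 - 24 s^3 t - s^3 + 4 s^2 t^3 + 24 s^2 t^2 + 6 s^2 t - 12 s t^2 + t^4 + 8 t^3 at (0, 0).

The Hessian of f at 0 is [[0, 0], [0, 0]] with rank 0, so corank 2. A Groebner basis of the Jacobian ideal J(f) in C{s,t} is {s^3 - 3*s^2/4 + 3*s*t - 3*t^2, s^2*t - s^2/4 + s*t - t^2, -s^2/16 + s*t^2 + s*t/4 - t^2/4, t^3}; counting standard monomials gives mu = 6. Corank 2; j^3 = -(s - 2*t)^3 is a perfect cube, so E-series; the 4-jet and mu = 6 give E_6.

Type E6, Milnor number mu = 6.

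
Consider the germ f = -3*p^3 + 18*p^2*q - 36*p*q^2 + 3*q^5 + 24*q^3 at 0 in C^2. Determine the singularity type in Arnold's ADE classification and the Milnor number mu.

The Hessian of f at 0 is [[0, 0], [0, 0]] with rank 0, so corank 2. A Groebner basis of the Jacobian ideal J(f) in C{p,q} is {q^4, p^2 - 4*p*q + 4*q^2}; counting standard monomials gives mu = 8. Corank 2; j^3 = -3*(p - 2*q)^3 is a perfect cube, so E-series; the 5-jet and mu = 8 give E_8.

Type E8, Milnor number mu = 8.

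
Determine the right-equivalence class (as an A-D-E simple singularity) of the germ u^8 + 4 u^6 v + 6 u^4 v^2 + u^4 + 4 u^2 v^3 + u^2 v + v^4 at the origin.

D_{5}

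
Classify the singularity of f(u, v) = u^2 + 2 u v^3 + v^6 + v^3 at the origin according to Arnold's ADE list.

A_2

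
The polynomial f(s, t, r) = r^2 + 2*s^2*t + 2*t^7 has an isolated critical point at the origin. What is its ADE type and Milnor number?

The Hessian of f at 0 has rank 1. Corank 2; j^3 = 2*s^2*t has shape L^2 M (L != M), so D-series; mu = 8 gives D_8.

Type D_8, Milnor number mu = 8.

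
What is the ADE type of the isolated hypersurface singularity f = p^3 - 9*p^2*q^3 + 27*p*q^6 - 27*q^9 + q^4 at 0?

The Hessian of f at 0 is [[0, 0], [0, 0]] with rank 0, so corank 2. A Groebner basis of the Jacobian ideal J(f) in C{p,q} is {q^3, p^2}; counting standard monomials gives mu = 6. Corank 2; j^3 = p^3 is a perfect cube, so E-series; the 4-jet and mu = 6 give E_6.

E_{6}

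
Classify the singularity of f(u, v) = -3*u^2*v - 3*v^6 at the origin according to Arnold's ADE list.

D_7

The Hessian of f at 0 is [[0, 0], [0, 0]] with rank 0, so corank 2. A Groebner basis of the Jacobian ideal J(f) in C{u,v} is {u^2/6 + v^5, u^3, u*v}; counting standard monomials gives mu = 7. Corank 2; j^3 = -3*u^2*v has shape L^2 M (L != M), so D-series; mu = 7 gives D_7.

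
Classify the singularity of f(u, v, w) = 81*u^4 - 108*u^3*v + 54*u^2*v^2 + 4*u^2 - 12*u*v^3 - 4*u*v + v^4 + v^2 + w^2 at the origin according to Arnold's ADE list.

The Hessian of f at 0 is [[8, -4, 0], [-4, 2, 0], [0, 0, 2]] with rank 2, so corank 1. A Groebner basis of the Jacobian ideal J(f) in C{u,v,w} is {v^3, u - v/2, w}; counting standard monomials gives mu = 3. Corank 1: A-series; mu = 3 gives A_3.

A3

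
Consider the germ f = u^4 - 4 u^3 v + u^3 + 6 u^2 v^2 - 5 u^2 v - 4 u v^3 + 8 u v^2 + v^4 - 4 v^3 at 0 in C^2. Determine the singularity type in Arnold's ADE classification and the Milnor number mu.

Type D5, Milnor number mu = 5.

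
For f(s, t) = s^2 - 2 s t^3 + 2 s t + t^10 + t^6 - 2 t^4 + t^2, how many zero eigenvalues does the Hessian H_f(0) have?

1

The Hessian at 0 is [[2, 2], [2, 2]] of rank 1; hence corank 1.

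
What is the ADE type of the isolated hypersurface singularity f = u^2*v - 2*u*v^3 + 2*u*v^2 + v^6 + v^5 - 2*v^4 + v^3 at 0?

D_7

The Hessian of f at 0 has rank 0. Corank 2; j^3 = v*(u + v)^2 has shape L^2 M (L != M), so D-series; mu = 7 gives D_7.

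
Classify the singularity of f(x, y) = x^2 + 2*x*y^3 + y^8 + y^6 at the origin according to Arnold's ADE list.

A_7

The Hessian of f at 0 is [[2, 0], [0, 0]] with rank 1, so corank 1. A Groebner basis of the Jacobian ideal J(f) in C{x,y} is {x^3, x^2*y, x + y^3}; counting standard monomials gives mu = 7. Corank 1: A-series; mu = 7 gives A_7.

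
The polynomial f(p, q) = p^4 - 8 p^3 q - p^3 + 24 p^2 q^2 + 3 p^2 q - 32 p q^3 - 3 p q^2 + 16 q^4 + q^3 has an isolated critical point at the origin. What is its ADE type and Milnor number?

The Hessian of f at 0 has rank 0. Corank 2; j^3 = -(p - q)^3 is a perfect cube, so E-series; the 4-jet and mu = 6 give E_6.

Type E_6, Milnor number mu = 6.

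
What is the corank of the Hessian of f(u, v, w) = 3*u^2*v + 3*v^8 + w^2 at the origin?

2

Hessian at 0 has rank 1.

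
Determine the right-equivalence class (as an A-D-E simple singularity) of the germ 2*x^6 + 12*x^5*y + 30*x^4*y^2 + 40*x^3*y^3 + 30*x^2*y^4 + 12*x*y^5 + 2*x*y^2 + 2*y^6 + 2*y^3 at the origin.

The Hessian of f at 0 has rank 0. Corank 2; j^3 = 2*y^2*(x + y) has shape L^2 M (L != M), so D-series; mu = 7 gives D_7.

D_{7}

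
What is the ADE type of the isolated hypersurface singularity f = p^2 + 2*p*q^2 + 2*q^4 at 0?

A_3

The Hessian of f at 0 is [[2, 0], [0, 0]] with rank 1, so corank 1. A Groebner basis of the Jacobian ideal J(f) in C{p,q} is {p^2, p*q, p + q^2}; counting standard monomials gives mu = 3. Corank 1: A-series; mu = 3 gives A_3.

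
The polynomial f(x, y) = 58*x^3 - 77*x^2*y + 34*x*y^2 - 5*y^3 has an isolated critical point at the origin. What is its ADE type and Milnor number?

Type D4, Milnor number mu = 4.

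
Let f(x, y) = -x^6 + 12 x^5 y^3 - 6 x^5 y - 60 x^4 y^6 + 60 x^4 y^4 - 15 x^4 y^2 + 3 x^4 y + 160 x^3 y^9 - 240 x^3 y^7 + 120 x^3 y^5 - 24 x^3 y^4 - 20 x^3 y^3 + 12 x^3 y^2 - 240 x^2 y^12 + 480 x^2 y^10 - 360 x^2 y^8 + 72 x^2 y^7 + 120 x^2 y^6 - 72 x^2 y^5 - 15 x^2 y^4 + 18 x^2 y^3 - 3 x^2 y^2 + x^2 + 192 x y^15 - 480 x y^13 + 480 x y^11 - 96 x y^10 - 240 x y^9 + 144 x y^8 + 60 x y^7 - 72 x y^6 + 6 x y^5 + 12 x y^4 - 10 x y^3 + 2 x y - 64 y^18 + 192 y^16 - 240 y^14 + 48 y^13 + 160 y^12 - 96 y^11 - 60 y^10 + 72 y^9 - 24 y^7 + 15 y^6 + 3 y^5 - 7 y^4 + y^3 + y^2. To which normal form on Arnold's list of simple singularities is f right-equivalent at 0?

A2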